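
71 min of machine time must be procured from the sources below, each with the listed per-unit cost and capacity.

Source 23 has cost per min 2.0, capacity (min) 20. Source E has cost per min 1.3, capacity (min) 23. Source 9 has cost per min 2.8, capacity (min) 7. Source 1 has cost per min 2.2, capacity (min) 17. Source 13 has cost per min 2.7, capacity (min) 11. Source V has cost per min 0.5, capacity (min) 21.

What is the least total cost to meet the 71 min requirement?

95.8

Cheapest first:
Source V at 0.5: take all 21 min — 50 still needed.
Source E (1.3): use full 23 — 27 min to go.
Source 23 at 2.0: take all 20 min — 7 still needed.
Take 7 from Source 1 at 2.2 to finish.
Source 13, Source 9: unused.
Cost = 21×0.5 + 23×1.3 + 20×2.0 + 7×2.2 = 95.8.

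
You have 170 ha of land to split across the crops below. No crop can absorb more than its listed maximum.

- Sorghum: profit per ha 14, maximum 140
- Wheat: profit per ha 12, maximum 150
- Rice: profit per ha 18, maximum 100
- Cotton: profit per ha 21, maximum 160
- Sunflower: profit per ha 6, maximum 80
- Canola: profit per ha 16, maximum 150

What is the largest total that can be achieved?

Order the crops by profit per ha: Cotton 21 > Rice 18 > Canola 16 > Sorghum 14 > Wheat 12 > Sunflower 6.
Cotton: +160 to 160 (cap) → 10 left.
Rice: +10 (room for 100) → 10. Pool exhausted.
Total = 18×10 + 21×160 = 3540.

3540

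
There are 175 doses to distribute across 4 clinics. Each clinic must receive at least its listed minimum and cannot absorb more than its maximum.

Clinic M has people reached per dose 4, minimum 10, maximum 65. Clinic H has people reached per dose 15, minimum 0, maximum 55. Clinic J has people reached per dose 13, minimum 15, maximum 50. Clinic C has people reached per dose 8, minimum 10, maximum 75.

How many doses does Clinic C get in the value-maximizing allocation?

60

Meeting every minimum uses 10+0+15+10 = 35 doses, leaving 140.
Highest people reached per dose first: Clinic H 15 > Clinic J 13 > Clinic C 8 > Clinic M 4.
Clinic H: +55 to 55 (cap) → 85 left.
Clinic J: +35 to 50 (cap) → 50 left.
Clinic C has room for 65 more but only 50 remain, so it gets 60.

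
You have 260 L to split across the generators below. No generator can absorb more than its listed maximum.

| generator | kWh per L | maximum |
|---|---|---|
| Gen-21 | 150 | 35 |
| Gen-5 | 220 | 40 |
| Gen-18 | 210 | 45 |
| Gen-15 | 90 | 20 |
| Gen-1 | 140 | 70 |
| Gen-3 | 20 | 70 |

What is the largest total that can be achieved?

Order the generators by kWh per L: Gen-5 220 > Gen-18 210 > Gen-21 150 > Gen-1 140 > Gen-15 90 > Gen-3 20.
Gen-5 takes 40 to reach its cap of 40 ; 220 left.
Gen-18: +45 to 45 (cap) ; 175 left.
Gen-21 takes 35 to reach its cap of 35 ; 140 left.
Gen-1 takes 70 to reach its cap of 70 ; 70 left.
Give Gen-15 20 to hit its cap of 20 ; 50 left.
Only 50 left; Gen-3 takes them to reach 50.
Total = 150×35 + 220×40 + 210×45 + 90×20 + 140×70 + 20×50 = 36100.

36100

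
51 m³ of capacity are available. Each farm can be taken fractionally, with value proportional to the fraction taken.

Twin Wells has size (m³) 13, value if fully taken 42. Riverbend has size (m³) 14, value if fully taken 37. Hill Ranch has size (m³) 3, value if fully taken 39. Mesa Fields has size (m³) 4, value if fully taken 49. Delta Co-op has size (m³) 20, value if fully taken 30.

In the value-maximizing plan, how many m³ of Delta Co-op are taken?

Best value per unit of size first: Hill Ranch 39/3≈13, Mesa Fields 49/4≈12.2, Twin Wells 42/13≈3.23, Riverbend 37/14≈2.64, Delta Co-op 30/20≈1.5.
Take all of Hill Ranch (3 m³, value 39) ; 48 m³ left.
Take all of Mesa Fields (4 m³, value 49) ; 44 m³ left.
Take all of Twin Wells (13 m³, value 42) ; 31 m³ left.
All 14 m³ of Riverbend fit (value 37) ; 17 remain.
Only 17 m³ remain; take 17/20 of Delta Co-op for value 30×17/20 = 25.5.

17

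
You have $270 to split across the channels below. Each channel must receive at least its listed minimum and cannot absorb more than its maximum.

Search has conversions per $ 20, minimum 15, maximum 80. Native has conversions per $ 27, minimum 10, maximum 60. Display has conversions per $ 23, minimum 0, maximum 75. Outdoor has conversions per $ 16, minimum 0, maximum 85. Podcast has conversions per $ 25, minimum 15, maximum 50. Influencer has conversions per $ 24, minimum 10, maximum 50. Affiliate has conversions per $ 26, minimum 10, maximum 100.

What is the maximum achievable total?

Meeting every minimum uses 15+10+0+0+15+10+10 = 60 $, leaving 210.
Rank by conversions per $: Native 27 > Affiliate 26 > Podcast 25 > Influencer 24 > Display 23 > Search 20 > Outdoor 16.
Give Native 50 more to hit its cap of 60 → 160 left.
Affiliate: +90 to 100 (cap) → 70 left.
Podcast takes 35 more to reach its cap of 50 → 35 left.
Only 35 left; Influencer takes them to reach 45.
Total = 20×15 + 27×60 + 25×50 + 24×45 + 26×100 = 6850.

6850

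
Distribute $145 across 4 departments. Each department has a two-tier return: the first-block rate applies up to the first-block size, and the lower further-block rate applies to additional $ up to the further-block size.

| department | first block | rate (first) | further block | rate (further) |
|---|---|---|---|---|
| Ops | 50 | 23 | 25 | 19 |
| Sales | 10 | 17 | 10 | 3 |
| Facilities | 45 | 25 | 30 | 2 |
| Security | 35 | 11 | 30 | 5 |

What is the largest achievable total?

3085

Rank every tier by rate: Facilities/first 25 > Ops/first 23 > Ops/second 19 > Sales/first 17 > Security/first 11 > Security/second 5 > Sales/second 3 > Facilities/second 2.
Facilities/first (25): +45 — 100 left.
Fill Ops first block (50 at 23) — 50 left.
Ops/second (19): +25 — 25 left.
Sales/first (17): +10 — 15 left.
15 remain; put them into Security first at 11.
Total = 25×45 + 23×50 + 19×25 + 17×10 + 11×15 = 3085.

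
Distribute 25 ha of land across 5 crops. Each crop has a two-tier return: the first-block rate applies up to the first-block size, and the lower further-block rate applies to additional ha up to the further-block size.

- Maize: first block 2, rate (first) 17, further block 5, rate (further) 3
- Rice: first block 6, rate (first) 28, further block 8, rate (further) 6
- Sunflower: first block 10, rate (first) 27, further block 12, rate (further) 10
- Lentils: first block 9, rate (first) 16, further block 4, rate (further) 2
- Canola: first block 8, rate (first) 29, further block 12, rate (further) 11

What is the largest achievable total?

687

Rank every tier by rate: Canola/T1 29 > Rice/T1 28 > Sunflower/T1 27 > Maize/T1 17 > Lentils/T1 16 > Canola/T2 11 > Sunflower/T2 10 > Rice/T2 6 > Maize/T2 3 > Lentils/T2 2.
Canola/T1 (29): +8 — 17 left.
Rice/T1 (28): +6 — 11 left.
Sunflower T1 at 27: fill all 10 — 1 left.
Maize/T1: +1 of 2 at 17; pool empty.
Total = 29×8 + 28×6 + 27×10 + 17×1 = 687.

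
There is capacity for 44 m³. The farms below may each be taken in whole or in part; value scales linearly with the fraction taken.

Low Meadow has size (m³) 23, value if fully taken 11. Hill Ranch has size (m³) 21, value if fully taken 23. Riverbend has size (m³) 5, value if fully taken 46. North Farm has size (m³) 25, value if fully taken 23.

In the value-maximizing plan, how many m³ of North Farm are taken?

18

Sort by value density: Riverbend 46/5≈9.2, Hill Ranch 23/21≈1.1, North Farm 23/25≈0.92, Low Meadow 11/23≈0.478.
All 5 m³ of Riverbend fit (value 46) → 39 remain.
Take all of Hill Ranch (21 m³, value 23) → 18 m³ left.
Only 18 m³ remain; take 18/25 of North Farm for value 23×18/25 = 16.56.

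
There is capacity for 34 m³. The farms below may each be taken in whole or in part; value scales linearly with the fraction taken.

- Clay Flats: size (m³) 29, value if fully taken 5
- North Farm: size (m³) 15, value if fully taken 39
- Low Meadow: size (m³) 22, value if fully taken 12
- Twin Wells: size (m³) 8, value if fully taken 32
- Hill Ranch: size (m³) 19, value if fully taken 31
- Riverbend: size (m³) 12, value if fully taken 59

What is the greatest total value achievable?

127.4

Rank by value-to-size ratio: Riverbend 59/12≈4.92, Twin Wells 32/8≈4, North Farm 39/15≈2.6, Hill Ranch 31/19≈1.63, Low Meadow 12/22≈0.545, Clay Flats 5/29≈0.172.
All 12 m³ of Riverbend fit (value 59) ; 22 remain.
Take all of Twin Wells (8 m³, value 32) ; 14 m³ left.
Only 14 m³ remain; take 14/15 of North Farm for value 39×14/15 = 36.4.
Total value = 127.4.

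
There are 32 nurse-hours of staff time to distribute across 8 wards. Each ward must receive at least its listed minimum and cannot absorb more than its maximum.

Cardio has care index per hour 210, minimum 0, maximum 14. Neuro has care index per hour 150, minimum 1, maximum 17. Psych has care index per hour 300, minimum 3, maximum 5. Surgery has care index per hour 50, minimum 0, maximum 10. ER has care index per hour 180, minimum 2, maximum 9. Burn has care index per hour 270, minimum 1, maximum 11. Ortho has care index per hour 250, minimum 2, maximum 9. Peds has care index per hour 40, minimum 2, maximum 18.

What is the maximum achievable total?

7730

Meeting every minimum uses 0+1+3+0+2+1+2+2 = 11 nurse-hours, leaving 21.
Highest care index per hour first: Psych 300 > Burn 270 > Ortho 250 > Cardio 210 > ER 180 > Neuro 150 > Surgery 50 > Peds 40.
Psych takes 2 more to reach its cap of 5 — 19 left.
Give Burn 10 more to hit its cap of 11 — 9 left.
Give Ortho 7 more to hit its cap of 9 — 2 left.
Only 2 left; Cardio takes them to reach 2.
Total = 210×2 + 150×1 + 300×5 + 180×2 + 270×11 + 250×9 + 40×2 = 7730.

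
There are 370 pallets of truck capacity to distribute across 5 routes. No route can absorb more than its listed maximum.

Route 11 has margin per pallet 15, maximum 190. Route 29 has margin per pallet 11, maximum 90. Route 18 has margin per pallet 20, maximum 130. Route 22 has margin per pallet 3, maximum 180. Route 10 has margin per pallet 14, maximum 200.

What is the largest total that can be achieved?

Order the routes by margin per pallet: Route 18 20 > Route 11 15 > Route 10 14 > Route 29 11 > Route 22 3.
Route 18: +130 to 130 (cap) — 240 left.
Give Route 11 190 to hit its cap of 190 — 50 left.
Route 10 has room for 200 but only 50 remain, so it gets 50.
Total = 15×190 + 20×130 + 14×50 = 6150.

6150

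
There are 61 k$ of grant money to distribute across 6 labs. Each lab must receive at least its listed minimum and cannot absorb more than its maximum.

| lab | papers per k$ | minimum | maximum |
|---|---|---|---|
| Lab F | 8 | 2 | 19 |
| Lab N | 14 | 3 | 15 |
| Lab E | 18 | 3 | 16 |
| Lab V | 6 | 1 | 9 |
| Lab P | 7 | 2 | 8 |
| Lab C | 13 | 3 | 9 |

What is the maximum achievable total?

779

Meeting every minimum uses 2+3+3+1+2+3 = 14 k$, leaving 47.
Highest papers per k$ first: Lab E 18 > Lab N 14 > Lab C 13 > Lab F 8 > Lab P 7 > Lab V 6.
Lab E takes 13 more to reach its cap of 16 ; 34 left.
Give Lab N 12 more to hit its cap of 15 ; 22 left.
Lab C: +6 to 9 (cap) ; 16 left.
Only 16 left; Lab F takes them to reach 18.
Total = 8×18 + 14×15 + 18×16 + 6×1 + 7×2 + 13×9 = 779.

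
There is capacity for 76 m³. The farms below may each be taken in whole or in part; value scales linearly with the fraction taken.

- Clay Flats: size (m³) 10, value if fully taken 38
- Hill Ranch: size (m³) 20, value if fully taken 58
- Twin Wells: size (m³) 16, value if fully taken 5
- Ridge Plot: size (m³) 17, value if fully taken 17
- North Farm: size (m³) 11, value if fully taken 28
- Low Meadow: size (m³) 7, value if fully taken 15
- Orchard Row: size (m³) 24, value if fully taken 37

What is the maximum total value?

180

Sort by value density: Clay Flats 38/10≈3.8, Hill Ranch 58/20≈2.9, North Farm 28/11≈2.55, Low Meadow 15/7≈2.14, Orchard Row 37/24≈1.54, Ridge Plot 17/17≈1, Twin Wells 5/16≈0.312.
All 10 m³ of Clay Flats fit (value 38) → 66 remain.
All 20 m³ of Hill Ranch fit (value 58) → 46 remain.
North Farm: take in full, 11 m³ for value 28 → 35 left.
All 7 m³ of Low Meadow fit (value 15) → 28 remain.
Take all of Orchard Row (24 m³, value 37) → 4 m³ left.
Only 4 m³ remain; take 4/17 of Ridge Plot for value 17×4/17 = 4.
Total value = 180.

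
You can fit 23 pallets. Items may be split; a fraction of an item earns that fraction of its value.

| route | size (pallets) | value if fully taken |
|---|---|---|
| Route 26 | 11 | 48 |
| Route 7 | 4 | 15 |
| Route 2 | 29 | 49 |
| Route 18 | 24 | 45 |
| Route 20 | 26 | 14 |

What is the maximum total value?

Sort by value density: Route 26 48/11≈4.36, Route 7 15/4≈3.75, Route 18 45/24≈1.88, Route 2 49/29≈1.69, Route 20 14/26≈0.538.
Route 26: take in full, 11 pallets for value 48 → 12 left.
Take all of Route 7 (4 pallets, value 15) → 8 pallets left.
Only 8 pallets remain; take 8/24 of Route 18 for value 45×8/24 = 15.
Total value = 78.

78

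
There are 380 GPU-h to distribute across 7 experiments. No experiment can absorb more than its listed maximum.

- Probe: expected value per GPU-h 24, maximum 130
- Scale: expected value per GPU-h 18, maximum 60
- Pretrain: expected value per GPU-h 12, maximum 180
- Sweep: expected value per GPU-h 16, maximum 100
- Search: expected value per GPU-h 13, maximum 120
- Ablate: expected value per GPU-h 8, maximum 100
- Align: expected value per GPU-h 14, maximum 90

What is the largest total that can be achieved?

Rank by expected value per GPU-h: Probe 24 > Scale 18 > Sweep 16 > Align 14 > Search 13 > Pretrain 12 > Ablate 8.
Probe takes 130 to reach its cap of 130 → 250 left.
Scale takes 60 to reach its cap of 60 → 190 left.
Sweep takes 100 to reach its cap of 100 → 90 left.
Align takes 90 to reach its cap of 90 → 0 left.
Total = 24×130 + 18×60 + 16×100 + 14×90 = 7060.

7060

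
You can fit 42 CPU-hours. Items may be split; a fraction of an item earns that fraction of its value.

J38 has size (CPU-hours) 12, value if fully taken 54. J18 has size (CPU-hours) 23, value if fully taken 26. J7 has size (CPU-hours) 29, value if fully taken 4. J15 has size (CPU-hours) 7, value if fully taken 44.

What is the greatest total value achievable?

Sort by value density: J15 44/7≈6.29, J38 54/12≈4.5, J18 26/23≈1.13, J7 4/29≈0.138.
All 7 CPU-hours of J15 fit (value 44) → 35 remain.
Take all of J38 (12 CPU-hours, value 54) → 23 CPU-hours left.
All 23 CPU-hours of J18 fit (value 26) → 0 remain.
Total value = 124.

124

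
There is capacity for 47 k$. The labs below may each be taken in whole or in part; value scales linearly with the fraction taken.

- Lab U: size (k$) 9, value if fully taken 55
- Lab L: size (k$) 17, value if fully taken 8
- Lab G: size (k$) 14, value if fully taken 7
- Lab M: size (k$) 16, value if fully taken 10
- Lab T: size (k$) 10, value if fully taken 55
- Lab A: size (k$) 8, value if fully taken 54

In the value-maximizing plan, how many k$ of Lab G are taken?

4

Best value per unit of size first: Lab A 54/8≈6.75, Lab U 55/9≈6.11, Lab T 55/10≈5.5, Lab M 10/16≈0.625, Lab G 7/14≈0.5, Lab L 8/17≈0.471.
Lab A: take in full, 8 k$ for value 54 → 39 left.
Take all of Lab U (9 k$, value 55) → 30 k$ left.
Take all of Lab T (10 k$, value 55) → 20 k$ left.
All 16 k$ of Lab M fit (value 10) → 4 remain.
Only 4 k$ remain; take 4/14 of Lab G for value 7×4/14 = 2.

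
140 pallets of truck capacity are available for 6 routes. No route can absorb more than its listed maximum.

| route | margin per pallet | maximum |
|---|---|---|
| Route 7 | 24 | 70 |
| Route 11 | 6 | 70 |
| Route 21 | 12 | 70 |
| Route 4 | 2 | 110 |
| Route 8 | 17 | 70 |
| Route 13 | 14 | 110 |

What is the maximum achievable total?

Rank by margin per pallet: Route 7 24 > Route 8 17 > Route 13 14 > Route 21 12 > Route 11 6 > Route 4 2.
Give Route 7 70 to hit its cap of 70 → 70 left.
Route 8: +70 to 70 (cap) → 0 left.
Total = 24×70 + 17×70 = 2870.

2870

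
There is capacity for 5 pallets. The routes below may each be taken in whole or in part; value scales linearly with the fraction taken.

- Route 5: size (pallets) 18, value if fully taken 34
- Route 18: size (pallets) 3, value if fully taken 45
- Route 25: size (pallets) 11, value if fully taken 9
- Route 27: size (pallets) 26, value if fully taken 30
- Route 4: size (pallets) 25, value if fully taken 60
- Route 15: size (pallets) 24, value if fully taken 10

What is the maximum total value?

49.8

Rank by value-to-size ratio: Route 18 45/3≈15, Route 4 60/25≈2.4, Route 5 34/18≈1.89, Route 27 30/26≈1.15, Route 25 9/11≈0.818, Route 15 10/24≈0.417.
Take all of Route 18 (3 pallets, value 45) ; 2 pallets left.
2 pallets left: a 2/25 share of Route 4 gives 60×2/25 = 4.8.
Total value = 49.8.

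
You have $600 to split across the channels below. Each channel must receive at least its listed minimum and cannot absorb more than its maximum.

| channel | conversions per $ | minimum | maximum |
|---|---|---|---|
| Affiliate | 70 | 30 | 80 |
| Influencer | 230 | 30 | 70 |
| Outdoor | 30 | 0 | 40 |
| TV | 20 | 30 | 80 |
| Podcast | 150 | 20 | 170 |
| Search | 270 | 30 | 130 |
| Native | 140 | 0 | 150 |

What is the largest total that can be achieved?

101800

Meeting every minimum uses 30+30+0+30+20+30+0 = 140 $, leaving 460.
Rank by conversions per $: Search 270 > Influencer 230 > Podcast 150 > Native 140 > Affiliate 70 > Outdoor 30 > TV 20.
Search takes 100 more to reach its cap of 130 → 360 left.
Influencer: +40 to 70 (cap) → 320 left.
Give Podcast 150 more to hit its cap of 170 → 170 left.
Native takes 150 more to reach its cap of 150 → 20 left.
Only 20 left; Affiliate takes them to reach 50.
Total = 70×50 + 230×70 + 20×30 + 150×170 + 270×130 + 140×150 = 101800.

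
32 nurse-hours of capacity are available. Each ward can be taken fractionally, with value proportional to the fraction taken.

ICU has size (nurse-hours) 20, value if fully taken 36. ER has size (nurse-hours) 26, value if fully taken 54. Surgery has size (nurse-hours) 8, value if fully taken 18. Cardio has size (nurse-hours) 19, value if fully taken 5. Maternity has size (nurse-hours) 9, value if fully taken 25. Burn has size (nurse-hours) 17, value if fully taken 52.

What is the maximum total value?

Rank by value-to-size ratio: Burn 52/17≈3.06, Maternity 25/9≈2.78, Surgery 18/8≈2.25, ER 54/26≈2.08, ICU 36/20≈1.8, Cardio 5/19≈0.263.
Burn: take in full, 17 nurse-hours for value 52 → 15 left.
Maternity: take in full, 9 nurse-hours for value 25 → 6 left.
6 nurse-hours left: a 6/8 share of Surgery gives 18×6/8 = 13.5.
Total value = 90.5.

90.5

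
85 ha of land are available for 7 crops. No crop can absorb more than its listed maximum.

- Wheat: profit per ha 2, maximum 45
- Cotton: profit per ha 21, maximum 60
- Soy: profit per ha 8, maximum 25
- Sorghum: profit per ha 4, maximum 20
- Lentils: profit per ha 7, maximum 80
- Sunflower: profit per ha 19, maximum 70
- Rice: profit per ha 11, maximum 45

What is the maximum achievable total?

1735

Highest profit per ha first: Cotton 21 > Sunflower 19 > Rice 11 > Soy 8 > Lentils 7 > Sorghum 4 > Wheat 2.
Cotton takes 60 to reach its cap of 60 ; 25 left.
Only 25 left; Sunflower takes them to reach 25.
Total = 21×60 + 19×25 = 1735.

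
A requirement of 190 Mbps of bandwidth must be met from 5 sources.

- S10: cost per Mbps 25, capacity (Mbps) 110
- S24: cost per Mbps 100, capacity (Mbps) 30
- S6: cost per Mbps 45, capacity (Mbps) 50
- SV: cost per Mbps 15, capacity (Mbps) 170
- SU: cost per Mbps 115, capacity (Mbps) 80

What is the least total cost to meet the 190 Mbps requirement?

Cheapest first:
Take 170 from SV at 15 → need 20 more.
S10 at 25: take 20 of its 110 → requirement met.
S6, S24, SU: unused.
Cost = 170×15 + 20×25 = 3050.

3050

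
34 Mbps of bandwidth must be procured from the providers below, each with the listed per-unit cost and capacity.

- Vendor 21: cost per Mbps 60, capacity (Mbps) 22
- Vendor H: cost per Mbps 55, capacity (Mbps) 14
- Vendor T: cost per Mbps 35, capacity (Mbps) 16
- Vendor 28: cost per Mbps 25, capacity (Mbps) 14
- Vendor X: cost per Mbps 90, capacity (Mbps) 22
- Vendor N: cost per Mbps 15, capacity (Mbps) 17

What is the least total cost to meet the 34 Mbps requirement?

710

Cheapest first:
Take 17 from Vendor N at 15 — need 17 more.
Vendor 28 at 25: take all 14 Mbps — 3 still needed.
Vendor T (35): take the remaining 3 — done.
Vendor H, Vendor 21, Vendor X: unused.
Cost = 17×15 + 14×25 + 3×35 = 710.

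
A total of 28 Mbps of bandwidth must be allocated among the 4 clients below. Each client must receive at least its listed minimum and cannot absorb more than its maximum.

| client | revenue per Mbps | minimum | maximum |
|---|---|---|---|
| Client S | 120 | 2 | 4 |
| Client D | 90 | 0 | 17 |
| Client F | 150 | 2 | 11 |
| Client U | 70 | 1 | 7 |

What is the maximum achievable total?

Meeting every minimum uses 2+0+2+1 = 5 Mbps, leaving 23.
Rank by revenue per Mbps: Client F 150 > Client S 120 > Client D 90 > Client U 70.
Give Client F 9 more to hit its cap of 11 → 14 left.
Give Client S 2 more to hit its cap of 4 → 12 left.
Client D: +12 (room for 17) → 12. Pool exhausted.
Total = 120×4 + 90×12 + 150×11 + 70×1 = 3280.

3280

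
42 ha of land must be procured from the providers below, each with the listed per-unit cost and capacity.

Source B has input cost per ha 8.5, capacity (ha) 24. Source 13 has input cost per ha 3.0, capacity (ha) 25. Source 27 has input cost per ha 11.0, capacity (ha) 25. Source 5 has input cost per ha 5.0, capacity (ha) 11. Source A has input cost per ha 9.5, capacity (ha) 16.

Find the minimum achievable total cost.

Use providers in increasing cost order.
Source 13 at 3.0: take all 25 ha — 17 still needed.
Source 5 (5.0): use full 11 — 6 ha to go.
Source B at 8.5: take 6 of its 24 — requirement met.
Source A, Source 27: unused.
Cost = 25×3.0 + 11×5.0 + 6×8.5 = 181.

181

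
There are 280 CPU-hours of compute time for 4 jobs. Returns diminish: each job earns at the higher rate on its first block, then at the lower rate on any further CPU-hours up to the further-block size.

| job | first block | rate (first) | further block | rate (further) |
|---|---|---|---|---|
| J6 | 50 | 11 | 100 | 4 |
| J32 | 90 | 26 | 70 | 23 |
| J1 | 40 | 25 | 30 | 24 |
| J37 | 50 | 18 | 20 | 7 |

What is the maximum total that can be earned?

6570

Order all 8 blocks by rate: J32/T1 26 > J1/T1 25 > J1/T2 24 > J32/T2 23 > J37/T1 18 > J6/T1 11 > J37/T2 7 > J6/T2 4.
Fill J32 T1 block (90 at 26) ; 190 left.
Fill J1 T1 block (40 at 25) ; 150 left.
J1/T2 (24): +30 ; 120 left.
J32 T2 at 23: fill all 70 ; 50 left.
Fill J37 T1 block (50 at 18) ; 0 left.
Total = 26×90 + 25×40 + 24×30 + 23×70 + 18×50 = 6570.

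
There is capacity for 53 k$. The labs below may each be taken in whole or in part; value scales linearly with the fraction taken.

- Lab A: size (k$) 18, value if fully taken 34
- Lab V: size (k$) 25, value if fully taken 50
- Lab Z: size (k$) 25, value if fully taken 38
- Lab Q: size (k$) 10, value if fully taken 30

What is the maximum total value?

114

Rank by value-to-size ratio: Lab Q 30/10≈3, Lab V 50/25≈2, Lab A 34/18≈1.89, Lab Z 38/25≈1.52.
Lab Q: take in full, 10 k$ for value 30 — 43 left.
Lab V: take in full, 25 k$ for value 50 — 18 left.
Lab A: take in full, 18 k$ for value 34 — 0 left.
Total value = 114.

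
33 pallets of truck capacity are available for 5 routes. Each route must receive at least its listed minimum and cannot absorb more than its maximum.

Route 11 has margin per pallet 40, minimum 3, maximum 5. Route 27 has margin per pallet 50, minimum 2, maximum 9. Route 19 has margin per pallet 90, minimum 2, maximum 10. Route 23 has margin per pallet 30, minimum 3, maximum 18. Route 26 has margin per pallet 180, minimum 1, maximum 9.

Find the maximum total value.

Meeting every minimum uses 3+2+2+3+1 = 11 pallets, leaving 22.
Rank by margin per pallet: Route 26 180 > Route 19 90 > Route 27 50 > Route 11 40 > Route 23 30.
Give Route 26 8 more to hit its cap of 9 → 14 left.
Give Route 19 8 more to hit its cap of 10 → 6 left.
Only 6 left; Route 27 takes them to reach 8.
Total = 40×3 + 50×8 + 90×10 + 30×3 + 180×9 = 3130.

3130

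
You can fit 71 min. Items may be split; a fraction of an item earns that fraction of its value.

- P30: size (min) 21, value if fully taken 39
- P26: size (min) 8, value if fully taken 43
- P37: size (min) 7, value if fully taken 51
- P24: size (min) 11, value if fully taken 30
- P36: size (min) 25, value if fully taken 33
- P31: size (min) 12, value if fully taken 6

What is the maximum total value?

194.68

Sort by value density: P37 51/7≈7.29, P26 43/8≈5.38, P24 30/11≈2.73, P30 39/21≈1.86, P36 33/25≈1.32, P31 6/12≈0.5.
All 7 min of P37 fit (value 51) — 64 remain.
Take all of P26 (8 min, value 43) — 56 min left.
Take all of P24 (11 min, value 30) — 45 min left.
Take all of P30 (21 min, value 39) — 24 min left.
Fill the last 24 min with part of P36: 24/25 of it earns 31.68.
Total value = 194.68.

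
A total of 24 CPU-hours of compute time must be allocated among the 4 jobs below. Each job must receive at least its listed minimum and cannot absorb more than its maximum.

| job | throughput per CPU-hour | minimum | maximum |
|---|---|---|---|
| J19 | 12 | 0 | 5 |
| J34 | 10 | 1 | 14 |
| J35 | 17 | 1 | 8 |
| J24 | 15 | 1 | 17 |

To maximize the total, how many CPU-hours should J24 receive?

15

Meeting every minimum uses 0+1+1+1 = 3 CPU-hours, leaving 21.
Rank by throughput per CPU-hour: J35 17 > J24 15 > J19 12 > J34 10.
J35: +7 to 8 (cap) — 14 left.
Only 14 left; J24 takes them to reach 15.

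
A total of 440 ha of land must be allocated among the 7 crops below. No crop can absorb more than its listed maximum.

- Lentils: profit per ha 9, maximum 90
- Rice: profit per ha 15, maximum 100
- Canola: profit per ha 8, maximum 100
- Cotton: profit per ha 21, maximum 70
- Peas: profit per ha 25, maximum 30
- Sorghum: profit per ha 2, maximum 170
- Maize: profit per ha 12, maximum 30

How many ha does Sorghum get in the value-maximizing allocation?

Highest profit per ha first: Peas 25 > Cotton 21 > Rice 15 > Maize 12 > Lentils 9 > Canola 8 > Sorghum 2.
Give Peas 30 to hit its cap of 30 — 410 left.
Cotton takes 70 to reach its cap of 70 — 340 left.
Give Rice 100 to hit its cap of 100 — 240 left.
Give Maize 30 to hit its cap of 30 — 210 left.
Give Lentils 90 to hit its cap of 90 — 120 left.
Canola: +100 to 100 (cap) — 20 left.
Sorghum has room for 170 but only 20 remain, so it gets 20.

20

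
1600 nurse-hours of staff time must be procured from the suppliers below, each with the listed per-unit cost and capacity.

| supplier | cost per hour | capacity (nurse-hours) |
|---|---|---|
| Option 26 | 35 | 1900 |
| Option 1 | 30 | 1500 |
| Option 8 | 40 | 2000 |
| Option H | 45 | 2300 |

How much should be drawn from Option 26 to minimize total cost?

Cheapest first:
Option 1 (30): use full 1500 ; 100 nurse-hours to go.
Take 100 from Option 26 at 35 to finish.
Option 8, Option H: unused.

100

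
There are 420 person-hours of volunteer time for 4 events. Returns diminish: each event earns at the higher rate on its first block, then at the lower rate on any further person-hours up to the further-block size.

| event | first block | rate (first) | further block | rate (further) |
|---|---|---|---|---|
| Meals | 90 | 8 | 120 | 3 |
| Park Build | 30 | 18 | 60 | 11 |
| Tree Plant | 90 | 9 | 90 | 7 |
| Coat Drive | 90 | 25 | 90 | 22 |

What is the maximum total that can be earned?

6720

Treat each block as its own option and order by rate: Coat Drive/first 25 > Coat Drive/second 22 > Park Build/first 18 > Park Build/second 11 > Tree Plant/first 9 > Meals/first 8 > Tree Plant/second 7 > Meals/second 3.
Coat Drive first at 25: fill all 90 → 330 left.
Coat Drive second at 22: fill all 90 → 240 left.
Park Build/first (18): +30 → 210 left.
Park Build second at 11: fill all 60 → 150 left.
Fill Tree Plant first block (90 at 9) → 60 left.
Meals/first: +60 of 90 at 8; pool empty.
Total = 25×90 + 22×90 + 18×30 + 11×60 + 9×90 + 8×60 = 6720.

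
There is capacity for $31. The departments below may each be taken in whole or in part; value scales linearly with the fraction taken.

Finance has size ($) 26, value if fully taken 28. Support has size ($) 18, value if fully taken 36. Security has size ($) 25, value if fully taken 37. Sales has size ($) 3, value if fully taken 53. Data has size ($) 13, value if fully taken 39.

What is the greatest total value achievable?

122

Sort by value density: Sales 53/3≈17.7, Data 39/13≈3, Support 36/18≈2, Security 37/25≈1.48, Finance 28/26≈1.08.
Sales: take in full, 3 $ for value 53 → 28 left.
Data: take in full, 13 $ for value 39 → 15 left.
Only 15 $ remain; take 15/18 of Support for value 36×15/18 = 30.
Total value = 122.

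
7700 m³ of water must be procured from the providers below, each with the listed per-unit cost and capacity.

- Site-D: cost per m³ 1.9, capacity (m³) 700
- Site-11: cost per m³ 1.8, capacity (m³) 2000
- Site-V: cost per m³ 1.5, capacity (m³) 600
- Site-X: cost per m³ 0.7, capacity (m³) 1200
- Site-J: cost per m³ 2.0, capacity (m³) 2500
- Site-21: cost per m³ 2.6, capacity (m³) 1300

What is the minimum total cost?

13490

Use providers in increasing cost order.
Take 1200 from Site-X at 0.7 — need 6500 more.
Site-V at 1.5: take all 600 m³ — 5900 still needed.
Take 2000 from Site-11 at 1.8 — need 3900 more.
Site-D at 1.9: take all 700 m³ — 3200 still needed.
Site-J at 2.0: take all 2500 m³ — 700 still needed.
Take 700 from Site-21 at 2.6 to finish.
Cost = 1200×0.7 + 600×1.5 + 2000×1.8 + 700×1.9 + 2500×2.0 + 700×2.6 = 13490.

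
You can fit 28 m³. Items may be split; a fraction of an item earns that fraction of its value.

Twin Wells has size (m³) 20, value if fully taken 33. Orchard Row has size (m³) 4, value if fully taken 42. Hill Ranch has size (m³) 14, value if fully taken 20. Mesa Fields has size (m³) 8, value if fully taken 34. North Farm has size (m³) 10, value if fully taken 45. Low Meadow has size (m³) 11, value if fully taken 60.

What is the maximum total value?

Best value per unit of size first: Orchard Row 42/4≈10.5, Low Meadow 60/11≈5.45, North Farm 45/10≈4.5, Mesa Fields 34/8≈4.25, Twin Wells 33/20≈1.65, Hill Ranch 20/14≈1.43.
Take all of Orchard Row (4 m³, value 42) — 24 m³ left.
Take all of Low Meadow (11 m³, value 60) — 13 m³ left.
Take all of North Farm (10 m³, value 45) — 3 m³ left.
3 m³ left: a 3/8 share of Mesa Fields gives 34×3/8 = 12.75.
Total value = 159.75.

159.75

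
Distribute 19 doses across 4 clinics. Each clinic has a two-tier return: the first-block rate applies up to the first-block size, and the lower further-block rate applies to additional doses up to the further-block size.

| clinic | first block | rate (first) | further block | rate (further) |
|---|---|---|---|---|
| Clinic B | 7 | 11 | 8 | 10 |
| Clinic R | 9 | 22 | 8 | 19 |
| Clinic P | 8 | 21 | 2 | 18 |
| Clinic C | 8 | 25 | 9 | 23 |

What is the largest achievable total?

451

Treat each block as its own option and order by rate: Clinic C/first 25 > Clinic C/second 23 > Clinic R/first 22 > Clinic P/first 21 > Clinic R/second 19 > Clinic P/second 18 > Clinic B/first 11 > Clinic B/second 10.
Fill Clinic C first block (8 at 25) — 11 left.
Clinic C/second (23): +9 — 2 left.
Clinic R/first: +2 of 9 at 22; pool empty.
Total = 25×8 + 23×9 + 22×2 = 451.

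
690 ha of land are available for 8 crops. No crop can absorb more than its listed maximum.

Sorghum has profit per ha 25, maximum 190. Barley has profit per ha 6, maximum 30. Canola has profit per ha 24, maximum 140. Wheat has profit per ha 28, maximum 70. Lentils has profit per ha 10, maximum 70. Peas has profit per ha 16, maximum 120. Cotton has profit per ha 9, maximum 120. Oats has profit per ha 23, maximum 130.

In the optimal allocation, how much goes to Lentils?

40

Highest profit per ha first: Wheat 28 > Sorghum 25 > Canola 24 > Oats 23 > Peas 16 > Lentils 10 > Cotton 9 > Barley 6.
Wheat takes 70 to reach its cap of 70 — 620 left.
Sorghum: +190 to 190 (cap) — 430 left.
Canola takes 140 to reach its cap of 140 — 290 left.
Give Oats 130 to hit its cap of 130 — 160 left.
Peas takes 120 to reach its cap of 120 — 40 left.
Lentils: +40 (room for 70) → 40. Pool exhausted.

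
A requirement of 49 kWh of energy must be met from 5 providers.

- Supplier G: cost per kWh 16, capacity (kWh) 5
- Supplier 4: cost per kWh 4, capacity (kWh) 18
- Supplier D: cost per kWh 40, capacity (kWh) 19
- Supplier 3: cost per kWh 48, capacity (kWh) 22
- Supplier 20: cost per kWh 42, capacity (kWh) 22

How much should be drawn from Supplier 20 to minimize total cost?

Cheapest first:
Supplier 4 at 4: take all 18 kWh — 31 still needed.
Supplier G at 16: take all 5 kWh — 26 still needed.
Supplier D at 40: take all 19 kWh — 7 still needed.
Supplier 20 (42): take the remaining 7 — done.
Supplier 3: unused.

7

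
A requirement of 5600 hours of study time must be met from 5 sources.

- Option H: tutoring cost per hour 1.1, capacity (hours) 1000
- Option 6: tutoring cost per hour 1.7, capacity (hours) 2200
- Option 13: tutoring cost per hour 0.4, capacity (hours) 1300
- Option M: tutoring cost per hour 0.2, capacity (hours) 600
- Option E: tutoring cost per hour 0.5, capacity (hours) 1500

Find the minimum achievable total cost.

4530

Cheapest first:
Option M at 0.2: take all 600 hours — 5000 still needed.
Option 13 (0.4): use full 1300 — 3700 hours to go.
Option E (0.5): use full 1500 — 2200 hours to go.
Option H at 1.1: take all 1000 hours — 1200 still needed.
Option 6 at 1.7: take 1200 of its 2200 — requirement met.
Cost = 600×0.2 + 1300×0.4 + 1500×0.5 + 1000×1.1 + 1200×1.7 = 4530.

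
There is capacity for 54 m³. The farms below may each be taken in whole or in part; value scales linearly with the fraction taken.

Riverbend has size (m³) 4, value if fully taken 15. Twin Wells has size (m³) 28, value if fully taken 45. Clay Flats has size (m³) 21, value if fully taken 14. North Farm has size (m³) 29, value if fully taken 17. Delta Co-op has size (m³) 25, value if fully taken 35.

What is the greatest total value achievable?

90.8

Rank by value-to-size ratio: Riverbend 15/4≈3.75, Twin Wells 45/28≈1.61, Delta Co-op 35/25≈1.4, Clay Flats 14/21≈0.667, North Farm 17/29≈0.586.
Riverbend: take in full, 4 m³ for value 15 ; 50 left.
Twin Wells: take in full, 28 m³ for value 45 ; 22 left.
Fill the last 22 m³ with part of Delta Co-op: 22/25 of it earns 30.8.
Total value = 90.8.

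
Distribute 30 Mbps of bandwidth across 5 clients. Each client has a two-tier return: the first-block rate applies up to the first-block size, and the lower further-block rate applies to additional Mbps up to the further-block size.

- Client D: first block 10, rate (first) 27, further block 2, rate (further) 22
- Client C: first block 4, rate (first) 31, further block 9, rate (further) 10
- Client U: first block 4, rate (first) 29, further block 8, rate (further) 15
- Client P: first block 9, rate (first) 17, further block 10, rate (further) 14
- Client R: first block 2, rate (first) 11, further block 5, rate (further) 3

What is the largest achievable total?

Treat each block as its own option and order by rate: Client C/T1 31 > Client U/T1 29 > Client D/T1 27 > Client D/T2 22 > Client P/T1 17 > Client U/T2 15 > Client P/T2 14 > Client R/T1 11 > Client C/T2 10 > Client R/T2 3.
Client C T1 at 31: fill all 4 ; 26 left.
Client U/T1 (29): +4 ; 22 left.
Fill Client D T1 block (10 at 27) ; 12 left.
Client D/T2 (22): +2 ; 10 left.
Client P T1 at 17: fill all 9 ; 1 left.
1 remain; put them into Client U T2 at 15.
Total = 31×4 + 29×4 + 27×10 + 22×2 + 17×9 + 15×1 = 722.

722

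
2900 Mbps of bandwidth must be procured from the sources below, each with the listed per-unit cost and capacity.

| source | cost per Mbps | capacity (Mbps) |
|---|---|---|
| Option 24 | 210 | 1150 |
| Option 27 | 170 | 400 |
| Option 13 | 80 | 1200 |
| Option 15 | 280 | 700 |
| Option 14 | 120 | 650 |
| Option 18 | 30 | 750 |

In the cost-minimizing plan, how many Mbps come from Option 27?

Use sources in increasing cost order.
Option 18 at 30: take all 750 Mbps ; 2150 still needed.
Take 1200 from Option 13 at 80 ; need 950 more.
Option 14 at 120: take all 650 Mbps ; 300 still needed.
Take 300 from Option 27 at 170 to finish.
Option 24, Option 15: unused.

300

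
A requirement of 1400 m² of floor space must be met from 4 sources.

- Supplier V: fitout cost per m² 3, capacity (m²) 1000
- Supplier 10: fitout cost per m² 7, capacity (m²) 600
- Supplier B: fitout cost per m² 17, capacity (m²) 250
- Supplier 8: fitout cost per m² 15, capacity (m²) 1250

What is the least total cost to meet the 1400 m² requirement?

Use sources in increasing cost order.
Supplier V at 3: take all 1000 m² — 400 still needed.
Take 400 from Supplier 10 at 7 to finish.
Supplier 8, Supplier B: unused.
Cost = 1000×3 + 400×7 = 5800.

5800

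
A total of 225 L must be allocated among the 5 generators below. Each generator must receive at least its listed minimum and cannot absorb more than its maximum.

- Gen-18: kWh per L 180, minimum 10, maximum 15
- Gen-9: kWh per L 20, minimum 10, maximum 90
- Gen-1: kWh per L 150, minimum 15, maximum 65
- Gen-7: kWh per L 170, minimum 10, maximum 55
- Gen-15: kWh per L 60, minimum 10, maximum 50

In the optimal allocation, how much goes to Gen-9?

Meeting every minimum uses 10+10+15+10+10 = 55 L, leaving 170.
Highest kWh per L first: Gen-18 180 > Gen-7 170 > Gen-1 150 > Gen-15 60 > Gen-9 20.
Give Gen-18 5 more to hit its cap of 15 — 165 left.
Gen-7 takes 45 more to reach its cap of 55 — 120 left.
Give Gen-1 50 more to hit its cap of 65 — 70 left.
Gen-15: +40 to 50 (cap) — 30 left.
Only 30 left; Gen-9 takes them to reach 40.

40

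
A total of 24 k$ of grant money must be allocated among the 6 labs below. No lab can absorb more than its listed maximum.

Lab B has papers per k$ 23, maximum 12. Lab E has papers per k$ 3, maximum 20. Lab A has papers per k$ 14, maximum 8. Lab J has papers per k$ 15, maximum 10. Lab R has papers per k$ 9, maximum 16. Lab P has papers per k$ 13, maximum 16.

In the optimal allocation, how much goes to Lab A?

2

Highest papers per k$ first: Lab B 23 > Lab J 15 > Lab A 14 > Lab P 13 > Lab R 9 > Lab E 3.
Lab B: +12 to 12 (cap) → 12 left.
Lab J: +10 to 10 (cap) → 2 left.
Lab A has room for 8 but only 2 remain, so it gets 2.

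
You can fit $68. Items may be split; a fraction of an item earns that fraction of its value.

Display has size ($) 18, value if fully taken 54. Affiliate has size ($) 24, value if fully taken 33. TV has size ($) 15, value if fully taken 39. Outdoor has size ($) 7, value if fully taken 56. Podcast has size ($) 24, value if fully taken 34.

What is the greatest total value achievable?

Sort by value density: Outdoor 56/7≈8, Display 54/18≈3, TV 39/15≈2.6, Podcast 34/24≈1.42, Affiliate 33/24≈1.38.
Outdoor: take in full, 7 $ for value 56 — 61 left.
Display: take in full, 18 $ for value 54 — 43 left.
TV: take in full, 15 $ for value 39 — 28 left.
All 24 $ of Podcast fit (value 34) — 4 remain.
Fill the last 4 $ with part of Affiliate: 4/24 of it earns 5.5.
Total value = 188.5.

188.5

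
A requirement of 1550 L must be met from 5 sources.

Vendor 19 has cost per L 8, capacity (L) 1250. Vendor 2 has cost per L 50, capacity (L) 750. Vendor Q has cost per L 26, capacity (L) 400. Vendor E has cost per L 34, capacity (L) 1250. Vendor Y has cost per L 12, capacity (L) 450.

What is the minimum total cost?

13600

Fill from the cheapest source first.
Vendor 19 at 8: take all 1250 L ; 300 still needed.
Vendor Y at 12: take 300 of its 450 ; requirement met.
Vendor Q, Vendor E, Vendor 2: unused.
Cost = 1250×8 + 300×12 = 13600.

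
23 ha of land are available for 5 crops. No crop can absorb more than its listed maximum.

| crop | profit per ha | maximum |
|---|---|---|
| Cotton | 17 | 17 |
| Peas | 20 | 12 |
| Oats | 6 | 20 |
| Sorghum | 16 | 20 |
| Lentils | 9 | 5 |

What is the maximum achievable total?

Highest profit per ha first: Peas 20 > Cotton 17 > Sorghum 16 > Lentils 9 > Oats 6.
Peas: +12 to 12 (cap) — 11 left.
Cotton has room for 17 but only 11 remain, so it gets 11.
Total = 17×11 + 20×12 = 427.

427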